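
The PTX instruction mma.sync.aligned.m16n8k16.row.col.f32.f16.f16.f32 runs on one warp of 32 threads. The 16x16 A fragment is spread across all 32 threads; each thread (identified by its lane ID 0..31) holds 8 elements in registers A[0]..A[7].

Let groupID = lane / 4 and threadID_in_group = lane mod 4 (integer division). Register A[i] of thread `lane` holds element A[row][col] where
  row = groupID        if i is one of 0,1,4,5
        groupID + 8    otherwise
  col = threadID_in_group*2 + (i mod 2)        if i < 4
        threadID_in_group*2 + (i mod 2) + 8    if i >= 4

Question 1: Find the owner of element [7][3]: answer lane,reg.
29,1

r:7=>grp=7,rB=0  c:3=>cB=0,tig=1,lo=1
L=7*4+1=29  i=0*4+0*2+1=1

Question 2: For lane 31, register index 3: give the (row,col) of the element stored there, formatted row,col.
lane 31: g=7 (31/4), t=3 (31%4)
i=3: r=7+8=15, c=3*2+1+0=7

15,7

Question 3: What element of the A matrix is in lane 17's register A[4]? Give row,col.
4,10

lane 17: gr=4 (17/4), th=1 (17%4)
i=4: r=4+0=4, c=1*2+0+8=10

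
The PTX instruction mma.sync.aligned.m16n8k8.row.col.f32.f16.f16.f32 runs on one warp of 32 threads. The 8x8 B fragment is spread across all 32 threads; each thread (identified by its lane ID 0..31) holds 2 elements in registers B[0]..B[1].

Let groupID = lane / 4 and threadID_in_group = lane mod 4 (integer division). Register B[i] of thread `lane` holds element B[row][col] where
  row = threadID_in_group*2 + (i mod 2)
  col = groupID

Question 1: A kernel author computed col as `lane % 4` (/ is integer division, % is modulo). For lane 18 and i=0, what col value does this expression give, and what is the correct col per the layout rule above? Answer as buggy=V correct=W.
`lane % 4`[18,0]=>2
18: grp=4,tig=2
[0] (2*2+0,4) = (4,4)
col: 2 vs 4

buggy=2 correct=4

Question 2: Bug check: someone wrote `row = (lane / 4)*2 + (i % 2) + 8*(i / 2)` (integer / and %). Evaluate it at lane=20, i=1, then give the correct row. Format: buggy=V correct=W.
`(lane / 4)*2 + (i % 2) + 8*(i / 2)`[20,1]→11
L=20→G=20>>2=5, T=20&3=0
[1]→row 0·2+1=1  col G=5
row: 11 vs 1

buggy=11 correct=1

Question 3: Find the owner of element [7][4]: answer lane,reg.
19,1

c=4→G=4  r=7→T=3,p=1
L=4*4+3=19  i=1=1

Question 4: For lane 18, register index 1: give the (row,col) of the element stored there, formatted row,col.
5,4

lane 18: grp=4 (18/4), tig=2 (18%4)
i=1: r=2*2+1=5, c=grp=4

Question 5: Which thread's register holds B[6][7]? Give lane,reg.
31,0

c=7→G=7  r=6→T=3,p=0
L=7*4+3=31  i=0=0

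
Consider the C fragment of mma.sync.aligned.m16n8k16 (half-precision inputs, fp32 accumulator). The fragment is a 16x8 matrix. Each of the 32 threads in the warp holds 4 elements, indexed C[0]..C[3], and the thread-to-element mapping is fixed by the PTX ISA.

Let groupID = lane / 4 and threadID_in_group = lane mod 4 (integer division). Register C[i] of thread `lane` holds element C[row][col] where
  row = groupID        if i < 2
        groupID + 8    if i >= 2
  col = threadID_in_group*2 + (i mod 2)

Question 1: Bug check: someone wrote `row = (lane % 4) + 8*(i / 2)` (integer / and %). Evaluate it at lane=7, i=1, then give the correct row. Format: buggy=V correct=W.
`(lane % 4) + 8*(i / 2)`[7,1]->3
lane 7->7/4=1, 7 mod 4=3
i=1  r:1+0->1  c:2·3+1->7
row: 3 vs 1

buggy=3 correct=1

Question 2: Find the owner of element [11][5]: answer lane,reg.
r: 11->gid=3,r8=1  c: 5->tid=2,i&1=1
L=3*4+2=14  i=1*2+1=3

14,3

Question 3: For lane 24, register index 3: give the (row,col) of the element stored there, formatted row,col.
L=24→G=24>>2=6, T=24&3=0
[3]→row 6+8=14  col 0·2+1=1

14,1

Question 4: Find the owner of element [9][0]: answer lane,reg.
r=9→G=1,rhi=1  c=0→T=0,p=0
L=1*4+0=4  i=1*2+0=2

4,2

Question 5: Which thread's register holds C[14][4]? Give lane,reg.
26,2

r=14⇒gr=6,Rb=1  c=4⇒th=2,odd=0
L=6*4+2=26  i=1*2+0=2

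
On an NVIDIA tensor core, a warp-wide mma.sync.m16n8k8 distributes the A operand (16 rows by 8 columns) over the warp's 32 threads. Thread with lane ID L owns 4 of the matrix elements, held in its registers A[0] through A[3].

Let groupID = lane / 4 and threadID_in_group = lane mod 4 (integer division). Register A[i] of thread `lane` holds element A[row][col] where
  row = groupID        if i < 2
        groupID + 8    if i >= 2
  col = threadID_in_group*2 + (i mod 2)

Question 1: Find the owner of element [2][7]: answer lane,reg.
11,1

r=2⇒gr=2,Rb=0  c=7⇒th=3,odd=1
L=2*4+3=11  i=0*2+1=1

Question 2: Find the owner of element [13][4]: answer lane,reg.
22,2

r=13->g=5,rb=1  c=4->t=2,b0=0
L=5*4+2=22  i=1*2+0=2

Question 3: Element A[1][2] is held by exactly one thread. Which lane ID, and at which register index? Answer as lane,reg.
r=1->g=1,rb=0  c=2->t=1,b0=0
L=1*4+1=5  i=0*2+0=0

5,0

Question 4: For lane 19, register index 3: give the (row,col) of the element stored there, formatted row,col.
12,7

19: gr=4,th=3
[3] (4+8,3*2+1) = (12,7)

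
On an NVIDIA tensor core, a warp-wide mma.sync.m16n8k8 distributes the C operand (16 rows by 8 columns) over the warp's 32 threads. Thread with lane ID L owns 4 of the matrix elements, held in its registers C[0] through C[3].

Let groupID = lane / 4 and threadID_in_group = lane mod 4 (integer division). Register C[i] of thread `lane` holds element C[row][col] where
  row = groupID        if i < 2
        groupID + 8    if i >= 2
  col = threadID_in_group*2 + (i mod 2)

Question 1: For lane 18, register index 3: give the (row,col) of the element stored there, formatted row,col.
18: gr=4,th=2
[3] (4+8,2*2+1) = (12,5)

12,5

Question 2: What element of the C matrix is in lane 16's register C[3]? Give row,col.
lane 16: grp=4 (16/4), tig=0 (16%4)
i=3: r=4+8=12, c=0*2+1=1

12,1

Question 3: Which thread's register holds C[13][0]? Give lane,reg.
r=13→G=5,rhi=1  c=0→T=0,p=0
L=5*4+0=20  i=1*2+0=2

20,2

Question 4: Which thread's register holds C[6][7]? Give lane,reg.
27,1

r: 6->gid=6,r8=0  c: 7->tid=3,i&1=1
L=6*4+3=27  i=0*2+1=1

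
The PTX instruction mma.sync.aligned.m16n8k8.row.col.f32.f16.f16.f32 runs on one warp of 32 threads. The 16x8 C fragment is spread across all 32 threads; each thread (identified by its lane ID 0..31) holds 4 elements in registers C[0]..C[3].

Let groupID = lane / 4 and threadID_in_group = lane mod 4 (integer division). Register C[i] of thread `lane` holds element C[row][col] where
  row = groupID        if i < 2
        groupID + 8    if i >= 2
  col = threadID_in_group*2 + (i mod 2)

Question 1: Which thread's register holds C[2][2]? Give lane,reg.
r=2⇒gr=2,Rb=0  c=2⇒th=1,odd=0
L=2*4+1=9  i=0*2+0=0

9,0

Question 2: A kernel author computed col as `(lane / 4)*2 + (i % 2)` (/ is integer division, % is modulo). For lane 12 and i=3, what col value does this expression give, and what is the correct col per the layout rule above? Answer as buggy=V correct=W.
buggy=7 correct=1

`(lane / 4)*2 + (i % 2)`[12,3]=>7
L=12=>grp=12>>2=3, tig=12&3=0
[3]=>row 3+8=11  col 0·2+1=1
col: 7 vs 1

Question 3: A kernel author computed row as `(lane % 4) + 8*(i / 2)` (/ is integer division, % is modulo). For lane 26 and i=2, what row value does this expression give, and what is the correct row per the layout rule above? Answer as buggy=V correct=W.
`(lane % 4) + 8*(i / 2)`[26,2]->10
lane 26->26/4=6, 26 mod 4=2
i=2  r:6+8->14  c:2·2+0->4
row: 10 vs 14

buggy=10 correct=14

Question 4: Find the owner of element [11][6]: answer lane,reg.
r: 11->gid=3,r8=1  c: 6->tid=3,i&1=0
L=3*4+3=15  i=1*2+0=2

15,2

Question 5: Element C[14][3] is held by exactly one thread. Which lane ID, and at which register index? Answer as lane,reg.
25,3

r=14⇒gr=6,Rb=1  c=3⇒th=1,odd=1
L=6*4+1=25  i=1*2+1=3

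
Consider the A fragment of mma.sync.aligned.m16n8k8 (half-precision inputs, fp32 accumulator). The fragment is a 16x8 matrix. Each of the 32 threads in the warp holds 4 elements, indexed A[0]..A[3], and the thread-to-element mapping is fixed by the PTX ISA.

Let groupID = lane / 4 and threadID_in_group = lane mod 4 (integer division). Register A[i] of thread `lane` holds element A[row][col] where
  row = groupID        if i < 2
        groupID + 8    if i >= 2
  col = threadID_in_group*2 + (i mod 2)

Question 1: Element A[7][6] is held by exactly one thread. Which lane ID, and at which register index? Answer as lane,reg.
r: 7->gid=7,r8=0  c: 6->tid=3,i&1=0
L=7*4+3=31  i=0*2+0=0

31,0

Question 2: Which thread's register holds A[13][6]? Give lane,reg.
r: 13->gid=5,r8=1  c: 6->tid=3,i&1=0
L=5*4+3=23  i=1*2+0=2

23,2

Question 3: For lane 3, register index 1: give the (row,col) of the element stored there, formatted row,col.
3: grp=0,tig=3
[1] (0+0,3*2+1) = (0,7)

0,7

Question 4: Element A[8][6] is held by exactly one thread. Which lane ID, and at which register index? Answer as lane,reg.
r=8->g=0,rb=1  c=6->t=3,b0=0
L=0*4+3=3  i=1*2+0=2

3,2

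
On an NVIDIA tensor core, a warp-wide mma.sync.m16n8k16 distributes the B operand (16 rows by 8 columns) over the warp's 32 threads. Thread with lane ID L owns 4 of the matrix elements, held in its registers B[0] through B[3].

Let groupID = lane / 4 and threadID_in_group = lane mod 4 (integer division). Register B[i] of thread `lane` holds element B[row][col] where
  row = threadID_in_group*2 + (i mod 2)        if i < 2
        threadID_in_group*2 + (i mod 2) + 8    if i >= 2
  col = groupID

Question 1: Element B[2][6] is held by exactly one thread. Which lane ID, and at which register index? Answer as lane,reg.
25,0

c:6=>grp=6  r:2=>rB=0,tig=1,lo=0
L=6*4+1=25  i=0*2+0=0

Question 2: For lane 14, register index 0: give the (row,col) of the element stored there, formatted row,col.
4,3

lane 14⇒14/4=3, 14 mod 4=2
i=0  r:2·2+0+0⇒4  c:3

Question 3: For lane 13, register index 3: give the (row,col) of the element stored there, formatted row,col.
11,3

13: gr=3,th=1
[3] (1*2+1+8,3) = (11,3)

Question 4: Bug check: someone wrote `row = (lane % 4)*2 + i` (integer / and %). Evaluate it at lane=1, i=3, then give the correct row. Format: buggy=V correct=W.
buggy=5 correct=11

`(lane % 4)*2 + i`[1,3]=>5
1: grp=0,tig=1
[3] (1*2+1+8,0) = (11,0)
row: 5 vs 11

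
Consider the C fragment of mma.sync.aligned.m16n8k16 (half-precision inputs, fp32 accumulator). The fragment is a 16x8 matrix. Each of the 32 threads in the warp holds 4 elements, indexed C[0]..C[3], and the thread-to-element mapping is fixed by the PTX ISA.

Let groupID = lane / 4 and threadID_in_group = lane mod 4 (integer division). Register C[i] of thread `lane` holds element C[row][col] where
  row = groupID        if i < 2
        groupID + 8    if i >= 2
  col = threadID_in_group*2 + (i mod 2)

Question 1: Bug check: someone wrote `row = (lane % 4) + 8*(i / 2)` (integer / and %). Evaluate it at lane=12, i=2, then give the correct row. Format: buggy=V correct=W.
buggy=8 correct=11

`(lane % 4) + 8*(i / 2)`[12,2]->8
lane 12->12/4=3, 12 mod 4=0
i=2  r:3+8->11  c:2·0+0->0
row: 8 vs 11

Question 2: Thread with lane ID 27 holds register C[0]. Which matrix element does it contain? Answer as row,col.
6,6

lane 27=>27/4=6, 27 mod 4=3
i=0  r:6+0=>6  c:2·3+0=>6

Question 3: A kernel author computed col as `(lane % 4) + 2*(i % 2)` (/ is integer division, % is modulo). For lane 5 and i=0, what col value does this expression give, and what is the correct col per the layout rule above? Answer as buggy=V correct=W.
buggy=1 correct=2

`(lane % 4) + 2*(i % 2)`[5,0]→1
lane 5: G=1 (5/4), T=1 (5%4)
i=0: r=1+0=1, c=1*2+0=2
col: 1 vs 2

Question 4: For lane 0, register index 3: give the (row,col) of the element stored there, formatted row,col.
lane 0: grp=0 (0/4), tig=0 (0%4)
i=3: r=0+8=8, c=0*2+1=1

8,1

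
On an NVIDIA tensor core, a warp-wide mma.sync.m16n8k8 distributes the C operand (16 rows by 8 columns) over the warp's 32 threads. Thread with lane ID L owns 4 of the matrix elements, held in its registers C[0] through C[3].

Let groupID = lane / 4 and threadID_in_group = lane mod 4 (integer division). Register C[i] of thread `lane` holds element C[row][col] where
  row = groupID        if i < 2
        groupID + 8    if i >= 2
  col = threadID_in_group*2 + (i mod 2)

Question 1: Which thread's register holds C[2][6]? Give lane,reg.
11,0

r: 2->gid=2,r8=0  c: 6->tid=3,i&1=0
L=2*4+3=11  i=0*2+0=0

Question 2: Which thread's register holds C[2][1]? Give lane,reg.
r=2⇒gr=2,Rb=0  c=1⇒th=0,odd=1
L=2*4+0=8  i=0*2+1=1

8,1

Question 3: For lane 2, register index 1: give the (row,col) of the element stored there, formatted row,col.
0,5

lane 2: G=0 (2/4), T=2 (2%4)
i=1: r=0+0=0, c=2*2+1=5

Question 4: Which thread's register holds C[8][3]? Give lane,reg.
r:8=>grp=0,rB=1  c:3=>tig=1,lo=1
L=0*4+1=1  i=1*2+1=3

1,3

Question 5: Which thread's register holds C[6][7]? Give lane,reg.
r=6⇒gr=6,Rb=0  c=7⇒th=3,odd=1
L=6*4+3=27  i=0*2+1=1

27,1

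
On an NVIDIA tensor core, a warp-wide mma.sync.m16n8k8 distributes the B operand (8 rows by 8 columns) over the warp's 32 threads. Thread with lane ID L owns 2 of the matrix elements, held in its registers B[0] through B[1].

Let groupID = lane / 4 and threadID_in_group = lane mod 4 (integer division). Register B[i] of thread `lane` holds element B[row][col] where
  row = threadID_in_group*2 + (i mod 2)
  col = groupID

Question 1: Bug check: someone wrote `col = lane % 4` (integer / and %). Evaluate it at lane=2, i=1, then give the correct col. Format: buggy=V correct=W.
buggy=2 correct=0

`lane % 4`[2,1]->2
L=2->gid=2>>2=0, tid=2&3=2
[1]->row 2·2+1=5  col gid=0
col: 2 vs 0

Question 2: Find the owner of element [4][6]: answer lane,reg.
26,0

c=6⇒gr=6  r=4⇒th=2,odd=0
L=6*4+2=26  i=0=0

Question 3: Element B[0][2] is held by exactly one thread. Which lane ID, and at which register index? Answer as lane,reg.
8,0

c:2=>grp=2  r:0=>tig=0,lo=0
L=2*4+0=8  i=0=0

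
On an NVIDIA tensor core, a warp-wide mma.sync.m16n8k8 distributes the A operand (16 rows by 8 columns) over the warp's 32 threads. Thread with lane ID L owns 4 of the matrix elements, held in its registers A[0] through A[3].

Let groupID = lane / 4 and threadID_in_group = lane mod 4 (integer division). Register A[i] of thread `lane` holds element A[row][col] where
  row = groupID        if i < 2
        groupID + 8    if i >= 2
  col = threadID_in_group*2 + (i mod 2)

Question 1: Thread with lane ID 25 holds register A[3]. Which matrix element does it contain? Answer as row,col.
14,3

25: G=6,T=1
[3] (6+8,1*2+1) = (14,3)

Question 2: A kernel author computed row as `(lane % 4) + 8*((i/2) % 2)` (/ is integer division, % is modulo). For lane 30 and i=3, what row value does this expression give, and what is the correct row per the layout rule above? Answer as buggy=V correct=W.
`(lane % 4) + 8*((i/2) % 2)`[30,3]→10
L=30→G=30>>2=7, T=30&3=2
[3]→row 7+8=15  col 2·2+1=5
row: 10 vs 15

buggy=10 correct=15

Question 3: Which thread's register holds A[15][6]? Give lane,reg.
r:15=>grp=7,rB=1  c:6=>tig=3,lo=0
L=7*4+3=31  i=1*2+0=2

31,2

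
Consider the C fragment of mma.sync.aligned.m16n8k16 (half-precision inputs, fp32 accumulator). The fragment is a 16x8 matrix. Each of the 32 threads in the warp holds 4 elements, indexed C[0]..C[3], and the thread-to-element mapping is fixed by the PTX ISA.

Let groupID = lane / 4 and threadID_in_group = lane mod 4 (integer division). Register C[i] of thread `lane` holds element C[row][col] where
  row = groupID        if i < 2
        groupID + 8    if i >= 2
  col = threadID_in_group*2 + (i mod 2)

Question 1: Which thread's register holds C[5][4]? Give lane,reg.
r=5->g=5,rb=0  c=4->t=2,b0=0
L=5*4+2=22  i=0*2+0=0

22,0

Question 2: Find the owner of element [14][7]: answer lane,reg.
r=14→G=6,rhi=1  c=7→T=3,p=1
L=6*4+3=27  i=1*2+1=3

27,3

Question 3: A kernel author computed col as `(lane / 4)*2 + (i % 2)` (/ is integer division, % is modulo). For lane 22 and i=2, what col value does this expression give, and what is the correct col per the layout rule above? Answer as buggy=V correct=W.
`(lane / 4)*2 + (i % 2)`[22,2]→10
lane 22: G=5 (22/4), T=2 (22%4)
i=2: r=5+8=13, c=2*2+0=4
col: 10 vs 4

buggy=10 correct=4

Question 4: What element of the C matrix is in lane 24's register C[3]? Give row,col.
lane 24⇒24/4=6, 24 mod 4=0
i=3  r:6+8⇒14  c:2·0+1⇒1

14,1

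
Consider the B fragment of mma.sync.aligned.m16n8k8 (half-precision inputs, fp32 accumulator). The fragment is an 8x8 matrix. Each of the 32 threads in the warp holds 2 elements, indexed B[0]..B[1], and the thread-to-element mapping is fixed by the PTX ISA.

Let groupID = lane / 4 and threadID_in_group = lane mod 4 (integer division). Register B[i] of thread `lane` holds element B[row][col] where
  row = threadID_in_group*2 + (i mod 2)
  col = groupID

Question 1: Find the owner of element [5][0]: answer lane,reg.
2,1

c=0->g=0  r=5->t=2,b0=1
L=0*4+2=2  i=1=1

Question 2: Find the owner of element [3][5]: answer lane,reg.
c:5=>grp=5  r:3=>tig=1,lo=1
L=5*4+1=21  i=1=1

21,1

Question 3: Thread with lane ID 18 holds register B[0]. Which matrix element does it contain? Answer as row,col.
4,4

L=18→G=18>>2=4, T=18&3=2
[0]→row 2·2+0=4  col G=4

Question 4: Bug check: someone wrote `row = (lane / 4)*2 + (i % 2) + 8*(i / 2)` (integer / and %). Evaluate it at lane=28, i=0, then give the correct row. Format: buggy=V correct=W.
buggy=14 correct=0

`(lane / 4)*2 + (i % 2) + 8*(i / 2)`[28,0]=>14
28: grp=7,tig=0
[0] (0*2+0,7) = (0,7)
row: 14 vs 0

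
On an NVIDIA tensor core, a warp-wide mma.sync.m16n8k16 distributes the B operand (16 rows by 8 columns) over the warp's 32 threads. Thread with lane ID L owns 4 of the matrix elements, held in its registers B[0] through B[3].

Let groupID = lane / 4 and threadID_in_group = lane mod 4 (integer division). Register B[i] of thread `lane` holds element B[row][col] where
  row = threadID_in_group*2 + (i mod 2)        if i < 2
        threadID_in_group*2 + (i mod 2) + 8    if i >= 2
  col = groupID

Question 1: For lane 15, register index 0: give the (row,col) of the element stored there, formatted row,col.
6,3

L=15->g=15>>2=3, t=15&3=3
[0]->row 3·2+0+0=6  col g=3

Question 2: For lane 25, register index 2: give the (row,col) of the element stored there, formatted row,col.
10,6

25: G=6,T=1
[2] (1*2+0+8,6) = (10,6)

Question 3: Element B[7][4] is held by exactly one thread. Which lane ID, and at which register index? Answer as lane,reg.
19,1

c=4⇒gr=4  r=7⇒Rb=0,th=3,odd=1
L=4*4+3=19  i=0*2+1=1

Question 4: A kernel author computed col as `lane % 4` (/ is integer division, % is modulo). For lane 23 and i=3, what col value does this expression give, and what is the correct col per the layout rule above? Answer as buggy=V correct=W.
buggy=3 correct=5

`lane % 4`[23,3]->3
lane 23: g=5 (23/4), t=3 (23%4)
i=3: r=3*2+1+8=15, c=g=5
col: 3 vs 5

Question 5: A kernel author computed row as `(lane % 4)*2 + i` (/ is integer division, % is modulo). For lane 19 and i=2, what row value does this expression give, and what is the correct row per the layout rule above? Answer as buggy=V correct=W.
buggy=8 correct=14

`(lane % 4)*2 + i`[19,2]=>8
19: grp=4,tig=3
[2] (3*2+0+8,4) = (14,4)
row: 8 vs 14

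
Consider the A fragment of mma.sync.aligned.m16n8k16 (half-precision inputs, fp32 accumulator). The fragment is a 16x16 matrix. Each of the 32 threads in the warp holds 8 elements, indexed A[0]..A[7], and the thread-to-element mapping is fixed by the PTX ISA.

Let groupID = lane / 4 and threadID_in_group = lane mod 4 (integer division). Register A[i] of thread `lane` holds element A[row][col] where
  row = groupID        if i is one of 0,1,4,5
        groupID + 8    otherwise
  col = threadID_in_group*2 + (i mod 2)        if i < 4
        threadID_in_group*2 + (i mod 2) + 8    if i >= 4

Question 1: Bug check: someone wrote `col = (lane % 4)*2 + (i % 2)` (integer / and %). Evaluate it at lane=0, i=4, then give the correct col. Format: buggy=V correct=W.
`(lane % 4)*2 + (i % 2)`[0,4]→0
0: G=0,T=0
[4] (0+0,0*2+0+8) = (0,8)
col: 0 vs 8

buggy=0 correct=8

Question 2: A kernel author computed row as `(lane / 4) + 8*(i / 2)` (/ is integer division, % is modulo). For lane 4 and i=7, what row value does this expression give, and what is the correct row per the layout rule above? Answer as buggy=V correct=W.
`(lane / 4) + 8*(i / 2)`[4,7]->25
L=4->g=4>>2=1, t=4&3=0
[7]->row 1+8=9  col 0·2+1+8=9
row: 25 vs 9

buggy=25 correct=9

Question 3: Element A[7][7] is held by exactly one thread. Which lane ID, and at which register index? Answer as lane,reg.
r:7=>grp=7,rB=0  c:7=>cB=0,tig=3,lo=1
L=7*4+3=31  i=0*4+0*2+1=1

31,1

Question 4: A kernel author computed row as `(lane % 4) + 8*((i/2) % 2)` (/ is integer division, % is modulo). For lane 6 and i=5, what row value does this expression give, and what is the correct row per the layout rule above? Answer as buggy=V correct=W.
buggy=2 correct=1

`(lane % 4) + 8*((i/2) % 2)`[6,5]=>2
lane 6=>6/4=1, 6 mod 4=2
i=5  r:1+0=>1  c:2·2+1+8=>13
row: 2 vs 1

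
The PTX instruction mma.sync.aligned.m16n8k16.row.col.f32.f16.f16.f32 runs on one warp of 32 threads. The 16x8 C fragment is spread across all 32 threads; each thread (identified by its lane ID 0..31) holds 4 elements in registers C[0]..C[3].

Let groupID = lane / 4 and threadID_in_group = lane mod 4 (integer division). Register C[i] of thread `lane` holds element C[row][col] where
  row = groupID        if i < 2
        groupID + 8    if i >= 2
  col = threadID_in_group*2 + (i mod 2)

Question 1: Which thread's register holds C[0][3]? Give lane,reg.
1,1

r=0⇒gr=0,Rb=0  c=3⇒th=1,odd=1
L=0*4+1=1  i=0*2+1=1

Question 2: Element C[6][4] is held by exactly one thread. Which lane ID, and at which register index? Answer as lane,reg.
26,0

r=6→G=6,rhi=0  c=4→T=2,p=0
L=6*4+2=26  i=0*2+0=0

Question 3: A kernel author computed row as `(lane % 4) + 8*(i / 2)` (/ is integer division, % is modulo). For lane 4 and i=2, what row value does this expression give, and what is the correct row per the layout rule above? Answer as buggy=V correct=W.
`(lane % 4) + 8*(i / 2)`[4,2]->8
4: gid=1,tid=0
[2] (1+8,0*2+0) = (9,0)
row: 8 vs 9

buggy=8 correct=9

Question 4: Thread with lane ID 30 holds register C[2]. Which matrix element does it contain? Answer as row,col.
15,4

30: gid=7,tid=2
[2] (7+8,2*2+0) = (15,4)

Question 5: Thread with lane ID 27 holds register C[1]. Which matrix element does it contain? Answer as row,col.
L=27⇒gr=27>>2=6, th=27&3=3
[1]⇒row 6+0=6  col 3·2+1=7

6,7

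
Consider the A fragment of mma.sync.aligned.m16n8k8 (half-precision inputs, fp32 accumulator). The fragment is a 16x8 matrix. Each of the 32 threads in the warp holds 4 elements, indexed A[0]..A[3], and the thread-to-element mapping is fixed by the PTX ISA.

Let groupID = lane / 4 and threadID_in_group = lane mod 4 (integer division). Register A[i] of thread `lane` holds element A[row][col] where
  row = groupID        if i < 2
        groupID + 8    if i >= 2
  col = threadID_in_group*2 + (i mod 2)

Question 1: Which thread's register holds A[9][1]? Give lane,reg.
r:9=>grp=1,rB=1  c:1=>tig=0,lo=1
L=1*4+0=4  i=1*2+1=3

4,3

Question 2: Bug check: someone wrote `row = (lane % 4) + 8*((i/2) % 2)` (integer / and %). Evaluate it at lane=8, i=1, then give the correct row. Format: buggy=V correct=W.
buggy=0 correct=2

`(lane % 4) + 8*((i/2) % 2)`[8,1]=>0
8: grp=2,tig=0
[1] (2+0,0*2+1) = (2,1)
row: 0 vs 2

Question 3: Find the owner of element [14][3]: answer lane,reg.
25,3

r=14->g=6,rb=1  c=3->t=1,b0=1
L=6*4+1=25  i=1*2+1=3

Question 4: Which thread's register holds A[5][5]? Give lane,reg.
r=5→G=5,rhi=0  c=5→T=2,p=1
L=5*4+2=22  i=0*2+1=1

22,1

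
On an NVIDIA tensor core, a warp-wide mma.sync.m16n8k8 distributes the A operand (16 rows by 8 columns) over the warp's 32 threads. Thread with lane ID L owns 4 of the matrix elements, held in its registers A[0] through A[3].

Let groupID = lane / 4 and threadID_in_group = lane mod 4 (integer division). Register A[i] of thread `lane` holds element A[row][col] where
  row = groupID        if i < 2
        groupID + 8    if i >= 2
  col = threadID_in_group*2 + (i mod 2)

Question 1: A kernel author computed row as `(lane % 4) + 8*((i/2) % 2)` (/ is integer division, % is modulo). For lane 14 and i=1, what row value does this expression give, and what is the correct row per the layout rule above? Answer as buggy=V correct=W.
`(lane % 4) + 8*((i/2) % 2)`[14,1]=>2
lane 14=>14/4=3, 14 mod 4=2
i=1  r:3+0=>3  c:2·2+1=>5
row: 2 vs 3

buggy=2 correct=3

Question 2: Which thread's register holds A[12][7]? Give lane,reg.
19,3

r=12→G=4,rhi=1  c=7→T=3,p=1
L=4*4+3=19  i=1*2+1=3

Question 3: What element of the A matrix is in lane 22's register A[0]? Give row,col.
5,4

22: G=5,T=2
[0] (5+0,2*2+0) = (5,4)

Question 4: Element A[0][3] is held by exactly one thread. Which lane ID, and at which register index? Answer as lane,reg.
r:0=>grp=0,rB=0  c:3=>tig=1,lo=1
L=0*4+1=1  i=0*2+1=1

1,1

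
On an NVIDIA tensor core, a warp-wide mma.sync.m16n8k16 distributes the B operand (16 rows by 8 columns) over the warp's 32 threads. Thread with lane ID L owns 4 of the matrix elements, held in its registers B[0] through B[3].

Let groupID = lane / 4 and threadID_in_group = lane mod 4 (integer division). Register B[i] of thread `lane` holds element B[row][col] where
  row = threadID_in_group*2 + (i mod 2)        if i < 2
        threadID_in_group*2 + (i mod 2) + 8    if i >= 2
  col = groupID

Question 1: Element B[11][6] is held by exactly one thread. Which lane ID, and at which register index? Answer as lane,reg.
c=6->g=6  r=11->rb=1,t=1,b0=1
L=6*4+1=25  i=1*2+1=3

25,3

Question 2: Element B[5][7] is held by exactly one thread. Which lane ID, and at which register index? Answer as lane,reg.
30,1

c=7->g=7  r=5->rb=0,t=2,b0=1
L=7*4+2=30  i=0*2+1=1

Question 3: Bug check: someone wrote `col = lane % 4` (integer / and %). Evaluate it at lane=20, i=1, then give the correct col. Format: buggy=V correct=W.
`lane % 4`[20,1]->0
20: g=5,t=0
[1] (0*2+1+0,5) = (1,5)
col: 0 vs 5

buggy=0 correct=5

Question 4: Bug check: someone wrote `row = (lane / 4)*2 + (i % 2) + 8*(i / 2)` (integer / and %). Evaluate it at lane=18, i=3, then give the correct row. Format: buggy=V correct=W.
buggy=17 correct=13

`(lane / 4)*2 + (i % 2) + 8*(i / 2)`[18,3]→17
lane 18: G=4 (18/4), T=2 (18%4)
i=3: r=2*2+1+8=13, c=G=4
row: 17 vs 13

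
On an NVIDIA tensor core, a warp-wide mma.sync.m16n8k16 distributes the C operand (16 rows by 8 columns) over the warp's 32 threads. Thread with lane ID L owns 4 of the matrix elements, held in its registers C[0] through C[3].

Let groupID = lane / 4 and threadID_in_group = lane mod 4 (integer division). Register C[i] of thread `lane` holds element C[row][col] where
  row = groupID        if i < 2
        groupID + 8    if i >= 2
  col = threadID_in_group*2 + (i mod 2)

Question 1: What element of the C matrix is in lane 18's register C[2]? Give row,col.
12,4

18: grp=4,tig=2
[2] (4+8,2*2+0) = (12,4)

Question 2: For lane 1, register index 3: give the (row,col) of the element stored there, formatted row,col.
8,3

1: gid=0,tid=1
[3] (0+8,1*2+1) = (8,3)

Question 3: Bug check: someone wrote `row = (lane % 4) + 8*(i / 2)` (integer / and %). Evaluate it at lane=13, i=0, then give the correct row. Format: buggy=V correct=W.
buggy=1 correct=3

`(lane % 4) + 8*(i / 2)`[13,0]⇒1
13: gr=3,th=1
[0] (3+0,1*2+0) = (3,2)
row: 1 vs 3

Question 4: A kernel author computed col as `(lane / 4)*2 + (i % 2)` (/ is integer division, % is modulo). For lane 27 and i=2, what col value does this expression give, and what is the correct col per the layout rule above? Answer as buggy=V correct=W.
`(lane / 4)*2 + (i % 2)`[27,2]->12
L=27->g=27>>2=6, t=27&3=3
[2]->row 6+8=14  col 3·2+0=6
col: 12 vs 6

buggy=12 correct=6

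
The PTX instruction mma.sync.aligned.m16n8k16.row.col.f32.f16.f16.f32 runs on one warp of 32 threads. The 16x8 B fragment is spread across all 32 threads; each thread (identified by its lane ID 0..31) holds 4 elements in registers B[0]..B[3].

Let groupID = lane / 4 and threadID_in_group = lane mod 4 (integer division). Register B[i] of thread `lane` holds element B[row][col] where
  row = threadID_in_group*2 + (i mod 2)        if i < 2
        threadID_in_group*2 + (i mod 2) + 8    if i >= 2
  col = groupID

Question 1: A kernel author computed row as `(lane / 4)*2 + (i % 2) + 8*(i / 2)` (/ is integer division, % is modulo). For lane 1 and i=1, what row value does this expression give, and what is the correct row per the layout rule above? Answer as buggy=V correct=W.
`(lane / 4)*2 + (i % 2) + 8*(i / 2)`[1,1]->1
L=1->gid=1>>2=0, tid=1&3=1
[1]->row 1·2+1+0=3  col gid=0
row: 1 vs 3

buggy=1 correct=3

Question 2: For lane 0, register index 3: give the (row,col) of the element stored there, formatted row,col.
9,0

lane 0: gid=0 (0/4), tid=0 (0%4)
i=3: r=0*2+1+8=9, c=gid=0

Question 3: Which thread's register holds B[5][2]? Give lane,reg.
10,1

c=2→G=2  r=5→rhi=0,T=2,p=1
L=2*4+2=10  i=0*2+1=1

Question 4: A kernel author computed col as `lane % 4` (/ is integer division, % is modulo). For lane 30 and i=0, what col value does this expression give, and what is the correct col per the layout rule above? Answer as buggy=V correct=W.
`lane % 4`[30,0]->2
lane 30: gid=7 (30/4), tid=2 (30%4)
i=0: r=2*2+0+0=4, c=gid=7
col: 2 vs 7

buggy=2 correct=7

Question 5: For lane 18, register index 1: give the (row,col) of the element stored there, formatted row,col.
5,4

lane 18=>18/4=4, 18 mod 4=2
i=1  r:2·2+1+0=>5  c:4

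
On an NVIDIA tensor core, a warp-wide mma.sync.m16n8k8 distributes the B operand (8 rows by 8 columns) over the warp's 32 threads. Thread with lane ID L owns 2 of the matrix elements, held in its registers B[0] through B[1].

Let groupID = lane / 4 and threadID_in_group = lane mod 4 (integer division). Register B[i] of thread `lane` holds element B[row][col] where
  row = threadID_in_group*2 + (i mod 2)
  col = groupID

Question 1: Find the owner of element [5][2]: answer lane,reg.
c=2→G=2  r=5→T=2,p=1
L=2*4+2=10  i=1=1

10,1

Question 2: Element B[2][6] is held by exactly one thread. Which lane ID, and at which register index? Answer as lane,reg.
25,0

c=6->g=6  r=2->t=1,b0=0
L=6*4+1=25  i=0=0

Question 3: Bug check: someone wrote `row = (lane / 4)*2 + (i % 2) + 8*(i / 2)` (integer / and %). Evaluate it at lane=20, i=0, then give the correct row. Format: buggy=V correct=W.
`(lane / 4)*2 + (i % 2) + 8*(i / 2)`[20,0]=>10
lane 20=>20/4=5, 20 mod 4=0
i=0  r:2·0+0=>0  c:5
row: 10 vs 0

buggy=10 correct=0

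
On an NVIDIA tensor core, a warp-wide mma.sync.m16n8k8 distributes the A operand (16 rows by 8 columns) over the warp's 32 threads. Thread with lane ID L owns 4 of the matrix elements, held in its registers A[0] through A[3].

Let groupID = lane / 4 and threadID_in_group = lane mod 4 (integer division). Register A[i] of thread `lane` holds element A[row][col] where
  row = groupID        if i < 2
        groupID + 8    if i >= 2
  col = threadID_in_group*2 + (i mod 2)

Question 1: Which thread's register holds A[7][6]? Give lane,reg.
31,0

r:7=>grp=7,rB=0  c:6=>tig=3,lo=0
L=7*4+3=31  i=0*2+0=0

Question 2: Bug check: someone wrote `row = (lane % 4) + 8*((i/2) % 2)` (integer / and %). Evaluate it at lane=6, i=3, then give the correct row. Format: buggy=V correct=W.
`(lane % 4) + 8*((i/2) % 2)`[6,3]→10
lane 6→6/4=1, 6 mod 4=2
i=3  r:1+8→9  c:2·2+1→5
row: 10 vs 9

buggy=10 correct=9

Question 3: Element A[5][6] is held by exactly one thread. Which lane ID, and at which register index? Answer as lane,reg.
23,0

r=5→G=5,rhi=0  c=6→T=3,p=0
L=5*4+3=23  i=0*2+0=0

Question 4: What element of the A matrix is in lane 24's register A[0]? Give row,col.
L=24->g=24>>2=6, t=24&3=0
[0]->row 6+0=6  col 0·2+0=0

6,0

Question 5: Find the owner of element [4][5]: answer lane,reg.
r:4=>grp=4,rB=0  c:5=>tig=2,lo=1
L=4*4+2=18  i=0*2+1=1

18,1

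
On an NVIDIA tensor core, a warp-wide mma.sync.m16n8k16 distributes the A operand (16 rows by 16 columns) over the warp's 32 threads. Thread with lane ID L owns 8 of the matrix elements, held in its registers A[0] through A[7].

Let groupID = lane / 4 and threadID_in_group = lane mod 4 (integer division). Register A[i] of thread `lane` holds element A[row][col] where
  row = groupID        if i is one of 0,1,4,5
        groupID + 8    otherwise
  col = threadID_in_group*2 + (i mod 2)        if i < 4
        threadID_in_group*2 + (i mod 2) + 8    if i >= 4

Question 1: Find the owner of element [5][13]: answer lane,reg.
r: 5->gid=5,r8=0  c: 13->c8=1,tid=2,i&1=1
L=5*4+2=22  i=1*4+0*2+1=5

22,5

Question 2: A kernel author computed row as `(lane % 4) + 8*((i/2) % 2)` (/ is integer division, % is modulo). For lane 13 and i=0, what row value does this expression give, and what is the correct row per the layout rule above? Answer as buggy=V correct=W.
`(lane % 4) + 8*((i/2) % 2)`[13,0]→1
lane 13: G=3 (13/4), T=1 (13%4)
i=0: r=3+0=3, c=1*2+0+0=2
row: 1 vs 3

buggy=1 correct=3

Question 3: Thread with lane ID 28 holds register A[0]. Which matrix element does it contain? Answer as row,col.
28: gr=7,th=0
[0] (7+0,0*2+0+0) = (7,0)

7,0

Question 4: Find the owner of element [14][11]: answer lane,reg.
r=14⇒gr=6,Rb=1  c=11⇒Cb=1,th=1,odd=1
L=6*4+1=25  i=1*4+1*2+1=7

25,7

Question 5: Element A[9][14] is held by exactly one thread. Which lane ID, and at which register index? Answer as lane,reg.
r:9=>grp=1,rB=1  c:14=>cB=1,tig=3,lo=0
L=1*4+3=7  i=1*4+1*2+0=6

7,6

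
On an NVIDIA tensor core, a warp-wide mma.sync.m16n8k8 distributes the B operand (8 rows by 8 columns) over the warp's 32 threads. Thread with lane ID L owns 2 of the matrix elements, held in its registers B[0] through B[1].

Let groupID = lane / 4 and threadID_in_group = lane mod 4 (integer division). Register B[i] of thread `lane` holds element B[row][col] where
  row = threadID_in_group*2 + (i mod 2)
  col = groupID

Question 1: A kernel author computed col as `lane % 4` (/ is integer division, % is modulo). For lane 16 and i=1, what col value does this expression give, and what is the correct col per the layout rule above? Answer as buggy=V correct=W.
`lane % 4`[16,1]->0
16: g=4,t=0
[1] (0*2+1,4) = (1,4)
col: 0 vs 4

buggy=0 correct=4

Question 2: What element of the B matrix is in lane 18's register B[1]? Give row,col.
5,4

lane 18: G=4 (18/4), T=2 (18%4)
i=1: r=2*2+1=5, c=G=4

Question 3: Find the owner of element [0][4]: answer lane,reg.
16,0

c:4=>grp=4  r:0=>tig=0,lo=0
L=4*4+0=16  i=0=0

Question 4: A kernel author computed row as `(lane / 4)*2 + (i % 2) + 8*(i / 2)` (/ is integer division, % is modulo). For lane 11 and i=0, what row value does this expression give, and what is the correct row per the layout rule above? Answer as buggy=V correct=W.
`(lane / 4)*2 + (i % 2) + 8*(i / 2)`[11,0]=>4
11: grp=2,tig=3
[0] (3*2+0,2) = (6,2)
row: 4 vs 6

buggy=4 correct=6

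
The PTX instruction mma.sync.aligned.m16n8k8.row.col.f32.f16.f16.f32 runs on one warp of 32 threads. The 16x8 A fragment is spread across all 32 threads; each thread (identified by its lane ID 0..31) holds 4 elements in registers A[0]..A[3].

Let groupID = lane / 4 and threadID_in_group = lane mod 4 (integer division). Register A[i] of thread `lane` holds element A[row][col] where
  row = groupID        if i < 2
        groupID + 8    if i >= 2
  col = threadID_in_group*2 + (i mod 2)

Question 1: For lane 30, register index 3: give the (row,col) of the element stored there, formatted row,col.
15,5

lane 30: gr=7 (30/4), th=2 (30%4)
i=3: r=7+8=15, c=2*2+1=5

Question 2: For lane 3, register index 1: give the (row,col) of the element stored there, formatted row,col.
0,7

lane 3: gid=0 (3/4), tid=3 (3%4)
i=1: r=0+0=0, c=3*2+1=7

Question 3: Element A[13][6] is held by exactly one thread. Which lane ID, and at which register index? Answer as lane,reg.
r=13→G=5,rhi=1  c=6→T=3,p=0
L=5*4+3=23  i=1*2+0=2

23,2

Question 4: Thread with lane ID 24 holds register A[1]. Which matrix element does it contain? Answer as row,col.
6,1

lane 24: g=6 (24/4), t=0 (24%4)
i=1: r=6+0=6, c=0*2+1=1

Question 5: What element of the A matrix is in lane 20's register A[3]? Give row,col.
lane 20→20/4=5, 20 mod 4=0
i=3  r:5+8→13  c:2·0+1→1

13,1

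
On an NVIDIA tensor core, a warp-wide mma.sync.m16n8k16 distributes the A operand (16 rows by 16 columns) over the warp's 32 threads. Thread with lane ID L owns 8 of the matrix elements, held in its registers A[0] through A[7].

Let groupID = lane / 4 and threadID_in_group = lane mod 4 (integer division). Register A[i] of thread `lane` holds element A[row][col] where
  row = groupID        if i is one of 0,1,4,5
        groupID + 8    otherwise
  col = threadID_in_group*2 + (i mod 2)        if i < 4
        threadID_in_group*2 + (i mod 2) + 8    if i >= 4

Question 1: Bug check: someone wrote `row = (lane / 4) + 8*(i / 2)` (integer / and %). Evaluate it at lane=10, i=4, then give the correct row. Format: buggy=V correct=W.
buggy=18 correct=2

`(lane / 4) + 8*(i / 2)`[10,4]->18
L=10->g=10>>2=2, t=10&3=2
[4]->row 2+0=2  col 2·2+0+8=12
row: 18 vs 2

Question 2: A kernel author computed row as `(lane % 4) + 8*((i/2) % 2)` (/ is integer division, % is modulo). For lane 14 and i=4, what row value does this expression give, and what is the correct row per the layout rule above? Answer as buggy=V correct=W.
buggy=2 correct=3

`(lane % 4) + 8*((i/2) % 2)`[14,4]->2
L=14->g=14>>2=3, t=14&3=2
[4]->row 3+0=3  col 2·2+0+8=12
row: 2 vs 3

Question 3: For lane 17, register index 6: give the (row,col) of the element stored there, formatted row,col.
17: g=4,t=1
[6] (4+8,1*2+0+8) = (12,10)

12,10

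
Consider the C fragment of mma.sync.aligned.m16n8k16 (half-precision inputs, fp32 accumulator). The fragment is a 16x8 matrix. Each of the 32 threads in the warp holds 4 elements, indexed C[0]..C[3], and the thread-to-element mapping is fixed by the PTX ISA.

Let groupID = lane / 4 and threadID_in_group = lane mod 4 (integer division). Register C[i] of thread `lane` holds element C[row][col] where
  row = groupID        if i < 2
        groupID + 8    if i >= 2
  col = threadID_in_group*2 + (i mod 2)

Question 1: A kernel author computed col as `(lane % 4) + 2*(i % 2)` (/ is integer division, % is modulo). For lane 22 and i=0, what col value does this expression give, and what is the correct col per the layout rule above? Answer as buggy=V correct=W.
`(lane % 4) + 2*(i % 2)`[22,0]->2
lane 22: gid=5 (22/4), tid=2 (22%4)
i=0: r=5+0=5, c=2*2+0=4
col: 2 vs 4

buggy=2 correct=4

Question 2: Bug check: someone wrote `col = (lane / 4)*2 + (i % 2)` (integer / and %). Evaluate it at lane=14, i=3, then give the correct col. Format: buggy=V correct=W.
`(lane / 4)*2 + (i % 2)`[14,3]→7
L=14→G=14>>2=3, T=14&3=2
[3]→row 3+8=11  col 2·2+1=5
col: 7 vs 5

buggy=7 correct=5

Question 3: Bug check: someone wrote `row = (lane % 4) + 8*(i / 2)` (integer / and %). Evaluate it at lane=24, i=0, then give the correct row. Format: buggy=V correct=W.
buggy=0 correct=6

`(lane % 4) + 8*(i / 2)`[24,0]→0
24: G=6,T=0
[0] (6+0,0*2+0) = (6,0)
row: 0 vs 6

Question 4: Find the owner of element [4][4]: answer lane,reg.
18,0

r=4→G=4,rhi=0  c=4→T=2,p=0
L=4*4+2=18  i=0*2+0=0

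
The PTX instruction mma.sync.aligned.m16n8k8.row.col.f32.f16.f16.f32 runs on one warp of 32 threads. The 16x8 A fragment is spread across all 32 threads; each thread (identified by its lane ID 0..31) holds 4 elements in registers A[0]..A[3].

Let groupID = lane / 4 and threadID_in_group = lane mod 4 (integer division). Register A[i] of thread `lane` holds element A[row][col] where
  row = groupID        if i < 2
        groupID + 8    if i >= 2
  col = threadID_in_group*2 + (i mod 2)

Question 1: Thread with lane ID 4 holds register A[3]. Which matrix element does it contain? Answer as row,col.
lane 4⇒4/4=1, 4 mod 4=0
i=3  r:1+8⇒9  c:2·0+1⇒1

9,1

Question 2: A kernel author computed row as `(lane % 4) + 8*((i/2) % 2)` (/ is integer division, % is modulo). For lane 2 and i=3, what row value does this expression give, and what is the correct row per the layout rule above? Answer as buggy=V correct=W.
buggy=10 correct=8

`(lane % 4) + 8*((i/2) % 2)`[2,3]=>10
2: grp=0,tig=2
[3] (0+8,2*2+1) = (8,5)
row: 10 vs 8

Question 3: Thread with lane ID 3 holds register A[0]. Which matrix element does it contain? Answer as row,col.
3: G=0,T=3
[0] (0+0,3*2+0) = (0,6)

0,6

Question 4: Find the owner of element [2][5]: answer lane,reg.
r=2⇒gr=2,Rb=0  c=5⇒th=2,odd=1
L=2*4+2=10  i=0*2+1=1

10,1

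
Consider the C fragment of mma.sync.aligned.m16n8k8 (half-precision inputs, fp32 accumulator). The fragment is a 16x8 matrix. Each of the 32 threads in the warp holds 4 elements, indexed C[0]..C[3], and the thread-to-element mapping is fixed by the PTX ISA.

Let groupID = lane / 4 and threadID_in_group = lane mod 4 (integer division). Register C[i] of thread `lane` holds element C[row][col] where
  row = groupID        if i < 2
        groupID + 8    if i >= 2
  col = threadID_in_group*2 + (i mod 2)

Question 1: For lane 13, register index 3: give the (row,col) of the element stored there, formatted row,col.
11,3

13: gr=3,th=1
[3] (3+8,1*2+1) = (11,3)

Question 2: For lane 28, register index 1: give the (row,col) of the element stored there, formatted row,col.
lane 28: g=7 (28/4), t=0 (28%4)
i=1: r=7+0=7, c=0*2+1=1

7,1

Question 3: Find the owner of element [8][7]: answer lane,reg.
3,3

r: 8->gid=0,r8=1  c: 7->tid=3,i&1=1
L=0*4+3=3  i=1*2+1=3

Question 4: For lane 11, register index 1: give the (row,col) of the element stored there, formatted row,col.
2,7

L=11→G=11>>2=2, T=11&3=3
[1]→row 2+0=2  col 3·2+1=7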